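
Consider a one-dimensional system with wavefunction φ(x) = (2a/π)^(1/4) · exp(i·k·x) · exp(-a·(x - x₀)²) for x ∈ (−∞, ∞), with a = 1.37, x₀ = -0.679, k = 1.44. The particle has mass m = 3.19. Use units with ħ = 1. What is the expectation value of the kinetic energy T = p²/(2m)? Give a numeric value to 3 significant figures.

0.540

T = −(ħ²/2m) d²/dx², so ⟨T⟩ = −(ħ²/2m) ∫ φ*·φ'' dx; with m = 3.19.
Gaussian moments (u = x − x₀): ∫u^(2j)·e^(−2au²) du = (2j−1)!!/(4a)^j · √(π/(2a)), odd powers integrate to 0; here √(π/(2a)) = 1.0708. Derivatives: φ′ = (ik − 2au)·φ, φ″ = ((ik − 2au)² − 2a)·φ; the odd-in-u pieces drop out.
⟨T⟩ = 0.53975.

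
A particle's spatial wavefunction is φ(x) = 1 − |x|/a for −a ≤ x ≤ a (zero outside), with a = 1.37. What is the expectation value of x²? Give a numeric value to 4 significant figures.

0.1877

⟨x²⟩ = ∫ x²·|φ|² dx / ∫|φ|² dx (integrals over the domain).
φ is even, so ∫ over [−a, a] = 2∫₀ᵃ with φ = 1 − x/a there: ∫₀ᵃ (1 − x/a)² dx = a/3, ∫₀ᵃ x²(1 − x/a)² dx = a³/30, ∫₀ᵃ x⁴(1 − x/a)² dx = a⁵/105.
State is unnormalized: ∫|φ|² dx = 0.91333, and ∫φ*·x²·φ dx = 0.17142, so ⟨x²⟩ = 0.17142 / 0.91333.
⟨x²⟩ = 0.18769.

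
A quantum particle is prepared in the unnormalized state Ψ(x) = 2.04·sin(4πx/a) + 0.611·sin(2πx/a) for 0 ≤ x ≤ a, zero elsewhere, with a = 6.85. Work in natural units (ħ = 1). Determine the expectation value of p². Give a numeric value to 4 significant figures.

p² Ψ = −ħ² d²Ψ/dx²; ⟨p²⟩ = −ħ² ∫ Ψ*·Ψ'' dx / ∫|Ψ|² dx.
d²/dx² sin(jπx/a) = −(jπ/a)²·sin(jπx/a); on 0 ≤ x ≤ a, ∫sin²(jπx/a) dx = a/2 and ∫sin(jπx/a)·sin(lπx/a) dx = 0 for j ≠ l, so only diagonal terms survive in ∫|Ψ|² and ∫Ψ·Ψ″; ∫Ψ·Ψ′ dx = [Ψ²/2] between the walls = 0.
State is unnormalized: ∫|Ψ|² dx = 15.532, and ∫Ψ*·(−ħ² Ψ'') dx = 49.045, so ⟨p²⟩ = 49.045 / 15.532.
⟨p²⟩ = 3.1576.

3.158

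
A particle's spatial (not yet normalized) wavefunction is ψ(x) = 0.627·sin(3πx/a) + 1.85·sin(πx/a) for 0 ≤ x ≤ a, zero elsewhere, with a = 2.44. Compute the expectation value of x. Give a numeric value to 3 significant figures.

⟨x⟩ = ∫ x·|ψ|² dx / ∫|ψ|² dx (integrals over the domain).
On 0 ≤ x ≤ a (j ≠ l): ∫sin²(jπx/a) dx = a/2, ∫sin(jπx/a)·sin(lπx/a) dx = 0; diagonal moments ∫x·sin²(jπx/a) dx = a²/4, ∫x²·sin²(jπx/a) dx = a³·(1/6 − 1/(4j²π²)); cross terms ∫x·sin(jπx/a)·sin(lπx/a) dx = 0 for j + l even and −4jla²/(π²(j² − l²)²) for j + l odd, ∫x²·sin(jπx/a)·sin(lπx/a) dx = (−1)^(j+l)·4jla³/(π²(j² − l²)²); higher powers the same way via product-to-sum and parts.
State is unnormalized: ∫|ψ|² dx = 4.6551, and ∫ψ*·x·ψ dx = 5.6792, so ⟨x⟩ = 5.6792 / 4.6551.
⟨x⟩ = 1.2200.

1.22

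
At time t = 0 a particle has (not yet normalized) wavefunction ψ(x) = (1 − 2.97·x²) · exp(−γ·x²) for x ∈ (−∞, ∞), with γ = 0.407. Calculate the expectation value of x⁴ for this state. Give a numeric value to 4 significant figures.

⟨x⁴⟩ = ∫ x⁴·|ψ|² dx / ∫|ψ|² dx (integrals over the domain).
Expand each integrand as polynomial × e^(−2γx²) and use ∫x^(2j)·e^(−2γx²) dx = (2j−1)!!/(4γ)^j · √(π/(2γ)), odd powers → 0; here √(π/(2γ)) = 1.9645.
State is unnormalized: ∫|ψ|² dx = 14.412, and ∫ψ*·x⁴·ψ dx = 220.68, so ⟨x⁴⟩ = 220.68 / 14.412.
⟨x⁴⟩ = 15.313.

15.31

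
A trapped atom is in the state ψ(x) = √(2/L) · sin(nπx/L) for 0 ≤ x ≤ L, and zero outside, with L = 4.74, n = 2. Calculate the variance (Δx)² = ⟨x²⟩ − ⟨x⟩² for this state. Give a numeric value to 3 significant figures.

1.59

Compute ⟨x⟩ and ⟨x²⟩ separately, then (Δx)² = ⟨x²⟩ − ⟨x⟩².
With sin²θ = (1 − cos2θ)/2 on 0 ≤ x ≤ L: ∫sin²(nπx/L) dx = L/2, ∫x·sin²(nπx/L) dx = L²/4, ∫x²·sin²(nπx/L) dx = L³·(1/6 − 1/(4n²π²)); higher powers xᵏ the same way, integrating xᵏ·cos(2nπx/L) by parts.
⟨x⟩ = 2.3700 and ⟨x²⟩ = 7.2046.
(Δx)² = 7.2046 − (2.3700)² = 1.5877.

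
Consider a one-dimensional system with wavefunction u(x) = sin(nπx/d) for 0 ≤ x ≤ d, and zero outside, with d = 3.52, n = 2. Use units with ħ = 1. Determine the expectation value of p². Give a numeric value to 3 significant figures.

3.19

p² u = −ħ² d²u/dx²; ⟨p²⟩ = −ħ² ∫ u*·u'' dx / ∫|u|² dx.
d/dx sin(nπx/d) = (nπ/d)·cos(nπx/d) and d²/dx² sin(nπx/d) = −(nπ/d)²·sin(nπx/d); on 0 ≤ x ≤ d, ∫sin²(nπx/d) dx = d/2 and ∫sin(nπx/d)·cos(nπx/d) dx = 0.
State is unnormalized: ∫|u|² dx = 1.7600, and ∫u*·(−ħ² u'') dx = 5.6077, so ⟨p²⟩ = 5.6077 / 1.7600.
⟨p²⟩ = 3.1862.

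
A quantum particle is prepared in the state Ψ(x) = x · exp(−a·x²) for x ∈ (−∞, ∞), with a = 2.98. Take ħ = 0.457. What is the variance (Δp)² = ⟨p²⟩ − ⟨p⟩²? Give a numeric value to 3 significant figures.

1.87

Compute ⟨p⟩ and ⟨p²⟩ separately; (Δp)² = ⟨p²⟩ − ⟨p⟩².
Expand each integrand as polynomial × e^(−2ax²) and use ∫x^(2j)·e^(−2ax²) dx = (2j−1)!!/(4a)^j · √(π/(2a)), odd powers → 0; here √(π/(2a)) = 0.72603. Differentiate with the product rule, d/dx e^(−ax²) = −2ax·e^(−ax²).
Normalization: ∫|Ψ|² dx = 0.060908.
⟨p⟩ = 0.0000 and ⟨p²⟩ = 1.8671.
(Δp)² = 1.8671 − (0.0000)² = 1.8671.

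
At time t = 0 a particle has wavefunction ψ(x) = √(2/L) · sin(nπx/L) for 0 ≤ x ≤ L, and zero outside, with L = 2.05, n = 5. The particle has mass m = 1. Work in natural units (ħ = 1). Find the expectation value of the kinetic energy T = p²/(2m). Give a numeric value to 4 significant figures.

29.36

T = −(ħ²/2m) d²/dx², so ⟨T⟩ = −(ħ²/2m) ∫ ψ*·ψ'' dx; with m = 1.
d/dx sin(nπx/L) = (nπ/L)·cos(nπx/L) and d²/dx² sin(nπx/L) = −(nπ/L)²·sin(nπx/L); on 0 ≤ x ≤ L, ∫sin²(nπx/L) dx = L/2 and ∫sin(nπx/L)·cos(nπx/L) dx = 0.
⟨T⟩ = 29.356.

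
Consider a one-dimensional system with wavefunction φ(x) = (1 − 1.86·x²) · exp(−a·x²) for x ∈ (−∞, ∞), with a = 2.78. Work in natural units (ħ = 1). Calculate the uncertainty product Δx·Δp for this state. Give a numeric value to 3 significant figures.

0.532

Δx = √(⟨x²⟩−⟨x⟩²), Δp = √(⟨p²⟩−⟨p⟩²).
Expand each integrand as polynomial × e^(−2ax²) and use ∫x^(2j)·e^(−2ax²) dx = (2j−1)!!/(4a)^j · √(π/(2a)), odd powers → 0; here √(π/(2a)) = 0.75169. Differentiate with the product rule, d/dx e^(−ax²) = −2ax·e^(−ax²).
Normalization: ∫|φ|² dx = 0.56332.
⟨x⟩ = 0.0000, ⟨x²⟩ = 0.049929 ⇒ Δx = 0.22345.
⟨p⟩ = 0.0000, ⟨p²⟩ = 5.6771 ⇒ Δp = 2.3827.
Δx·Δp = 0.53240.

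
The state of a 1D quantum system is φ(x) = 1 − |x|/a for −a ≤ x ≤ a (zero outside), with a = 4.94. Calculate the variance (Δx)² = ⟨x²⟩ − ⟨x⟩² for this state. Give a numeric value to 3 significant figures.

Compute ⟨x⟩ and ⟨x²⟩ separately, then (Δx)² = ⟨x²⟩ − ⟨x⟩².
φ is even, so ∫ over [−a, a] = 2∫₀ᵃ with φ = 1 − x/a there: ∫₀ᵃ (1 − x/a)² dx = a/3, ∫₀ᵃ x²(1 − x/a)² dx = a³/30, ∫₀ᵃ x⁴(1 − x/a)² dx = a⁵/105.
Normalization: ∫|φ|² dx = 3.2933.
⟨x⟩ = 0.0000 and ⟨x²⟩ = 2.4404.
(Δx)² = 2.4404 − (0.0000)² = 2.4404.

2.44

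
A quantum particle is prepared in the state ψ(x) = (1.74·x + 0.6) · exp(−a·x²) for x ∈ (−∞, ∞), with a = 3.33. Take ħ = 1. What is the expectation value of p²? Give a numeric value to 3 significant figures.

5.91

p² ψ = −ħ² d²ψ/dx²; ⟨p²⟩ = −ħ² ∫ ψ*·ψ'' dx / ∫|ψ|² dx.
Expand each integrand as polynomial × e^(−2ax²) and use ∫x^(2j)·e^(−2ax²) dx = (2j−1)!!/(4a)^j · √(π/(2a)), odd powers → 0; here √(π/(2a)) = 0.68681. Differentiate with the product rule, d/dx e^(−ax²) = −2ax·e^(−ax²).
State is unnormalized: ∫|ψ|² dx = 0.40336, and ∫ψ*·(−ħ² ψ'') dx = 2.3829, so ⟨p²⟩ = 2.3829 / 0.40336.
⟨p²⟩ = 5.9076.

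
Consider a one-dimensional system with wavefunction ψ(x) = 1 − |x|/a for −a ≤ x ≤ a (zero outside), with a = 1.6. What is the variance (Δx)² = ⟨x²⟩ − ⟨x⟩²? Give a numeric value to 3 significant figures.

Compute ⟨x⟩ and ⟨x²⟩ separately, then (Δx)² = ⟨x²⟩ − ⟨x⟩².
ψ is even, so ∫ over [−a, a] = 2∫₀ᵃ with ψ = 1 − x/a there: ∫₀ᵃ (1 − x/a)² dx = a/3, ∫₀ᵃ x²(1 − x/a)² dx = a³/30, ∫₀ᵃ x⁴(1 − x/a)² dx = a⁵/105.
Normalization: ∫|ψ|² dx = 1.0667.
⟨x⟩ = 0.0000 and ⟨x²⟩ = 0.25600.
(Δx)² = 0.25600 − (0.0000)² = 0.25600.

0.256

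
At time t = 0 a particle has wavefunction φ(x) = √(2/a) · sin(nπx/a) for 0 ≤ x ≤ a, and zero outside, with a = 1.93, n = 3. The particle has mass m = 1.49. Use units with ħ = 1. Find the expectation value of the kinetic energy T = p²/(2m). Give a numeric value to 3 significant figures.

T = −(ħ²/2m) d²/dx², so ⟨T⟩ = −(ħ²/2m) ∫ φ*·φ'' dx; with m = 1.49.
d/dx sin(nπx/a) = (nπ/a)·cos(nπx/a) and d²/dx² sin(nπx/a) = −(nπ/a)²·sin(nπx/a); on 0 ≤ x ≤ a, ∫sin²(nπx/a) dx = a/2 and ∫sin(nπx/a)·cos(nπx/a) dx = 0.
⟨T⟩ = 8.0022.

8.00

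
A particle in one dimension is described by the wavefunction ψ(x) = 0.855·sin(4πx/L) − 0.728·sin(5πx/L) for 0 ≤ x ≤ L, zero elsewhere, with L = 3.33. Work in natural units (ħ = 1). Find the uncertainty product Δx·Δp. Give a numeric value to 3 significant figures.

2.85

Δx = √(⟨x²⟩−⟨x⟩²), Δp = √(⟨p²⟩−⟨p⟩²).
On 0 ≤ x ≤ L (j ≠ l): ∫sin²(jπx/L) dx = L/2, ∫sin(jπx/L)·sin(lπx/L) dx = 0; diagonal moments ∫x·sin²(jπx/L) dx = L²/4, ∫x²·sin²(jπx/L) dx = L³·(1/6 − 1/(4j²π²)); cross terms ∫x·sin(jπx/L)·sin(lπx/L) dx = 0 for j + l even and −4jlL²/(π²(j² − l²)²) for j + l odd, ∫x²·sin(jπx/L)·sin(lπx/L) dx = (−1)^(j+l)·4jlL³/(π²(j² − l²)²); higher powers the same way via product-to-sum and parts. d²/dx² sin(jπx/L) = −(jπ/L)²·sin(jπx/L); on 0 ≤ x ≤ L, ∫sin²(jπx/L) dx = L/2 and ∫sin(jπx/L)·sin(lπx/L) dx = 0 for j ≠ l, so only diagonal terms survive in ∫|ψ|² and ∫ψ·ψ″; ∫ψ·ψ′ dx = [ψ²/2] between the walls = 0.
Normalization: ∫|ψ|² dx = 2.0996.
⟨x⟩ = 2.3229, ⟨x²⟩ = 5.8575 ⇒ Δx = 0.67925.
⟨p⟩ = 0.0000, ⟨p²⟩ = 17.607 ⇒ Δp = 4.1961.
Δx·Δp = 2.8502.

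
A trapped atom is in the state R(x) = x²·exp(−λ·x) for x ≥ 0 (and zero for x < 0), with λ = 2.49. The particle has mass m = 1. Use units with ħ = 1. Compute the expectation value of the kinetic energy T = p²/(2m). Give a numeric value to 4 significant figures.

1.033

T = −(ħ²/2m) d²/dx², so ⟨T⟩ = −(ħ²/2m) ∫ R*·R'' dx / ∫|R|² dx; with m = 1.
Differentiate x²·exp(−λ·x) with the product rule; every integrand then reduces to terms xʲ·e^(−2λx) on [0, ∞), with ∫₀^∞ xʲ·e^(−2λx) dx = j!/(2λ)^(j+1).
State is unnormalized: ∫|R|² dx = 0.0078355, and ∫R*·(−ħ²/2m · R'') dx = 0.0080968, so ⟨T⟩ = 0.0080968 / 0.0078355.
⟨T⟩ = 1.0334.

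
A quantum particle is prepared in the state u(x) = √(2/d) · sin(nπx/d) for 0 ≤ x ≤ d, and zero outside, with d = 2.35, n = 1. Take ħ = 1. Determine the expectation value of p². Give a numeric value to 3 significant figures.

p² u = −ħ² d²u/dx²; ⟨p²⟩ = −ħ² ∫ u*·u'' dx.
d/dx sin(nπx/d) = (nπ/d)·cos(nπx/d) and d²/dx² sin(nπx/d) = −(nπ/d)²·sin(nπx/d); on 0 ≤ x ≤ d, ∫sin²(nπx/d) dx = d/2 and ∫sin(nπx/d)·cos(nπx/d) dx = 0.
⟨p²⟩ = 1.7872.

1.79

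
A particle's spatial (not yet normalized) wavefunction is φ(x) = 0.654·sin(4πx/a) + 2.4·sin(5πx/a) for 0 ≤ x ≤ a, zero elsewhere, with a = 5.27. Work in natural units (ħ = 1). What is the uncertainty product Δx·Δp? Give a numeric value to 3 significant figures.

4.13

Δx = √(⟨x²⟩−⟨x⟩²), Δp = √(⟨p²⟩−⟨p⟩²).
On 0 ≤ x ≤ a (j ≠ l): ∫sin²(jπx/a) dx = a/2, ∫sin(jπx/a)·sin(lπx/a) dx = 0; diagonal moments ∫x·sin²(jπx/a) dx = a²/4, ∫x²·sin²(jπx/a) dx = a³·(1/6 − 1/(4j²π²)); cross terms ∫x·sin(jπx/a)·sin(lπx/a) dx = 0 for j + l even and −4jla²/(π²(j² − l²)²) for j + l odd, ∫x²·sin(jπx/a)·sin(lπx/a) dx = (−1)^(j+l)·4jla³/(π²(j² − l²)²); higher powers the same way via product-to-sum and parts. d²/dx² sin(jπx/a) = −(jπ/a)²·sin(jπx/a); on 0 ≤ x ≤ a, ∫sin²(jπx/a) dx = a/2 and ∫sin(jπx/a)·sin(lπx/a) dx = 0 for j ≠ l, so only diagonal terms survive in ∫|φ|² and ∫φ·φ″; ∫φ·φ′ dx = [φ²/2] between the walls = 0.
Normalization: ∫|φ|² dx = 16.305.
⟨x⟩ = 2.0999, ⟨x²⟩ = 6.3792 ⇒ Δx = 1.4034.
⟨p⟩ = 0.0000, ⟨p²⟩ = 8.6631 ⇒ Δp = 2.9433.
Δx·Δp = 4.1307.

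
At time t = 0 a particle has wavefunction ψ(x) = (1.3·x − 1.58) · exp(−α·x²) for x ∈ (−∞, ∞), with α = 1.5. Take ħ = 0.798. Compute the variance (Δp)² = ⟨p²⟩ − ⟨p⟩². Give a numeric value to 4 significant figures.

1.149

Compute ⟨p⟩ and ⟨p²⟩ separately; (Δp)² = ⟨p²⟩ − ⟨p⟩².
Expand each integrand as polynomial × e^(−2αx²) and use ∫x^(2j)·e^(−2αx²) dx = (2j−1)!!/(4α)^j · √(π/(2α)), odd powers → 0; here √(π/(2α)) = 1.0233. Differentiate with the product rule, d/dx e^(−αx²) = −2αx·e^(−αx²).
Normalization: ∫|ψ|² dx = 2.8429.
⟨p⟩ = 0.0000 and ⟨p²⟩ = 1.1489.
(Δp)² = 1.1489 − (0.0000)² = 1.1489.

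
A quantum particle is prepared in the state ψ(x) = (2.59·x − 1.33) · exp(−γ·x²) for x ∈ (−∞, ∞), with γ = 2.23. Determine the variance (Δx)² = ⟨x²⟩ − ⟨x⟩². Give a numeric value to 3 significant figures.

Compute ⟨x⟩ and ⟨x²⟩ separately, then (Δx)² = ⟨x²⟩ − ⟨x⟩².
Expand each integrand as polynomial × e^(−2γx²) and use ∫x^(2j)·e^(−2γx²) dx = (2j−1)!!/(4γ)^j · √(π/(2γ)), odd powers → 0; here √(π/(2γ)) = 0.83928.
Normalization: ∫|ψ|² dx = 2.1158.
⟨x⟩ = -0.30638 and ⟨x²⟩ = 0.17899.
(Δx)² = 0.17899 − (-0.30638)² = 0.085127.

0.0851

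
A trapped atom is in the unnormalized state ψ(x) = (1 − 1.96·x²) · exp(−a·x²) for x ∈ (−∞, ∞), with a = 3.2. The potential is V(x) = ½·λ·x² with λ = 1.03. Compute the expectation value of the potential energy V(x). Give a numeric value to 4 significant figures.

⟨V⟩ = ∫ V(x)·|ψ|² dx / ∫|ψ|² dx.
Expand each integrand as polynomial × e^(−2ax²) and use ∫x^(2j)·e^(−2ax²) dx = (2j−1)!!/(4a)^j · √(π/(2a)), odd powers → 0; here √(π/(2a)) = 0.70062.
State is unnormalized: ∫|ψ|² dx = 0.53534, and ∫ψ*·V(x)·ψ dx = 0.012205, so ⟨V⟩ = 0.012205 / 0.53534.
⟨V⟩ = 0.022798.

0.02280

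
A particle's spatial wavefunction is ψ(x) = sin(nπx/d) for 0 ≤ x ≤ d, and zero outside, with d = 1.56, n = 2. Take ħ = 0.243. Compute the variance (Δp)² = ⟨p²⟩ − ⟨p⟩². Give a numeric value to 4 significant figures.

Compute ⟨p⟩ and ⟨p²⟩ separately; (Δp)² = ⟨p²⟩ − ⟨p⟩².
d/dx sin(nπx/d) = (nπ/d)·cos(nπx/d) and d²/dx² sin(nπx/d) = −(nπ/d)²·sin(nπx/d); on 0 ≤ x ≤ d, ∫sin²(nπx/d) dx = d/2 and ∫sin(nπx/d)·cos(nπx/d) dx = 0.
Normalization: ∫|ψ|² dx = 0.78000.
⟨p⟩ = 0.0000 and ⟨p²⟩ = 0.95791.
(Δp)² = 0.95791 − (0.0000)² = 0.95791.

0.9579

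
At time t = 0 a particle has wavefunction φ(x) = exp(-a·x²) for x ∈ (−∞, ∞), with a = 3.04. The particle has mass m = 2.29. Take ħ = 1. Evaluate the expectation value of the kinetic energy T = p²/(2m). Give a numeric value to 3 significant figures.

T = −(ħ²/2m) d²/dx², so ⟨T⟩ = −(ħ²/2m) ∫ φ*·φ'' dx / ∫|φ|² dx; with m = 2.29.
Gaussian moments: ∫x^(2j)·e^(−2ax²) dx = (2j−1)!!/(4a)^j · √(π/(2a)), odd powers integrate to 0; here √(π/(2a)) = 0.71882. Derivatives: d/dx e^(−ax²) = −2ax·e^(−ax²), d²/dx² e^(−ax²) = (4a²x² − 2a)·e^(−ax²).
State is unnormalized: ∫|φ|² dx = 0.71882, and ∫φ*·(−ħ²/2m · φ'') dx = 0.47712, so ⟨T⟩ = 0.47712 / 0.71882.
⟨T⟩ = 0.66376.

0.664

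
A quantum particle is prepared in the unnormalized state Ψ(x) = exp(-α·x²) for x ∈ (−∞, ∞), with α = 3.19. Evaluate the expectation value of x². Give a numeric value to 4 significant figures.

0.07837

⟨x²⟩ = ∫ x²·|Ψ|² dx / ∫|Ψ|² dx (integrals over the domain).
Gaussian moments: ∫x^(2j)·e^(−2αx²) dx = (2j−1)!!/(4α)^j · √(π/(2α)), odd powers integrate to 0; here √(π/(2α)) = 0.70172.
State is unnormalized: ∫|Ψ|² dx = 0.70172, and ∫Ψ*·x²·Ψ dx = 0.054994, so ⟨x²⟩ = 0.054994 / 0.70172.
⟨x²⟩ = 0.078370.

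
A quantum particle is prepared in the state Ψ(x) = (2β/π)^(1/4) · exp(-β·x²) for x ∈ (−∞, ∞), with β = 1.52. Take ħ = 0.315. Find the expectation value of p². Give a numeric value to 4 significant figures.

0.1508

p² Ψ = −ħ² d²Ψ/dx²; ⟨p²⟩ = −ħ² ∫ Ψ*·Ψ'' dx.
Gaussian moments: ∫x^(2j)·e^(−2βx²) dx = (2j−1)!!/(4β)^j · √(π/(2β)), odd powers integrate to 0; here √(π/(2β)) = 1.0166. Derivatives: d/dx e^(−βx²) = −2βx·e^(−βx²), d²/dx² e^(−βx²) = (4β²x² − 2β)·e^(−βx²).
⟨p²⟩ = 0.15082.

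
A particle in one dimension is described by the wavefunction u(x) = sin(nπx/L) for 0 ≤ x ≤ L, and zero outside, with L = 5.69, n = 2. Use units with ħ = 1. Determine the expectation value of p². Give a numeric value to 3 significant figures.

1.22

p² u = −ħ² d²u/dx²; ⟨p²⟩ = −ħ² ∫ u*·u'' dx / ∫|u|² dx.
d/dx sin(nπx/L) = (nπ/L)·cos(nπx/L) and d²/dx² sin(nπx/L) = −(nπ/L)²·sin(nπx/L); on 0 ≤ x ≤ L, ∫sin²(nπx/L) dx = L/2 and ∫sin(nπx/L)·cos(nπx/L) dx = 0.
State is unnormalized: ∫|u|² dx = 2.8450, and ∫u*·(−ħ² u'') dx = 3.4691, so ⟨p²⟩ = 3.4691 / 2.8450.
⟨p²⟩ = 1.2194.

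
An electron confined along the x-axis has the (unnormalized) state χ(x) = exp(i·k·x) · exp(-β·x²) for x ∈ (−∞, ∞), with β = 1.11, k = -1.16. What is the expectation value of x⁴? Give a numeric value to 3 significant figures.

0.152

⟨x⁴⟩ = ∫ x⁴·|χ|² dx / ∫|χ|² dx (integrals over the domain).
Gaussian moments: ∫x^(2j)·e^(−2βx²) dx = (2j−1)!!/(4β)^j · √(π/(2β)), odd powers integrate to 0; here √(π/(2β)) = 1.1896.
State is unnormalized: ∫|χ|² dx = 1.1896, and ∫χ*·x⁴·χ dx = 0.18103, so ⟨x⁴⟩ = 0.18103 / 1.1896.
⟨x⁴⟩ = 0.15218.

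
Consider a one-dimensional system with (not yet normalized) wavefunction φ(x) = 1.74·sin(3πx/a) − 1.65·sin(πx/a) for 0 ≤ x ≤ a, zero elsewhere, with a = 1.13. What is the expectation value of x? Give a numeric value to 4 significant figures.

0.5650

⟨x⟩ = ∫ x·|φ|² dx / ∫|φ|² dx (integrals over the domain).
On 0 ≤ x ≤ a (j ≠ l): ∫sin²(jπx/a) dx = a/2, ∫sin(jπx/a)·sin(lπx/a) dx = 0; diagonal moments ∫x·sin²(jπx/a) dx = a²/4, ∫x²·sin²(jπx/a) dx = a³·(1/6 − 1/(4j²π²)); cross terms ∫x·sin(jπx/a)·sin(lπx/a) dx = 0 for j + l even and −4jla²/(π²(j² − l²)²) for j + l odd, ∫x²·sin(jπx/a)·sin(lπx/a) dx = (−1)^(j+l)·4jla³/(π²(j² − l²)²); higher powers the same way via product-to-sum and parts.
State is unnormalized: ∫|φ|² dx = 3.2488, and ∫φ*·x·φ dx = 1.8356, so ⟨x⟩ = 1.8356 / 3.2488.
⟨x⟩ = 0.56500.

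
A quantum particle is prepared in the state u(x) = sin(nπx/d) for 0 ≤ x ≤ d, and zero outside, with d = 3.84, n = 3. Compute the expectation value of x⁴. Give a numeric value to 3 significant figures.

⟨x⁴⟩ = ∫ x⁴·|u|² dx / ∫|u|² dx (integrals over the domain).
With sin²θ = (1 − cos2θ)/2 on 0 ≤ x ≤ d: ∫sin²(nπx/d) dx = d/2, ∫x·sin²(nπx/d) dx = d²/4, ∫x²·sin²(nπx/d) dx = d³·(1/6 − 1/(4n²π²)); higher powers xᵏ the same way, integrating xᵏ·cos(2nπx/d) by parts.
State is unnormalized: ∫|u|² dx = 1.9200, and ∫u*·x⁴·u dx = 78.874, so ⟨x⁴⟩ = 78.874 / 1.9200.
⟨x⁴⟩ = 41.080.

41.1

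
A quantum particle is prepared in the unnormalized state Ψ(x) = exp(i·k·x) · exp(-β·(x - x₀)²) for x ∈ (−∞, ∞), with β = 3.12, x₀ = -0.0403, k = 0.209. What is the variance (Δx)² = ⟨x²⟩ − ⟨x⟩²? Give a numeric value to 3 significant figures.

0.0801

Compute ⟨x⟩ and ⟨x²⟩ separately, then (Δx)² = ⟨x²⟩ − ⟨x⟩².
Gaussian moments (u = x − x₀): ∫u^(2j)·e^(−2βu²) du = (2j−1)!!/(4β)^j · √(π/(2β)), odd powers integrate to 0; here √(π/(2β)) = 0.70955.
Normalization: ∫|Ψ|² dx = 0.70955.
⟨x⟩ = -0.040300 and ⟨x²⟩ = 0.081752.
(Δx)² = 0.081752 − (-0.040300)² = 0.080128.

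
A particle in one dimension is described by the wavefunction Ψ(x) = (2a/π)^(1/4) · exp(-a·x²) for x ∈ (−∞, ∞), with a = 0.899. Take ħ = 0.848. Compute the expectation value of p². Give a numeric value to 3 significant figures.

p² Ψ = −ħ² d²Ψ/dx²; ⟨p²⟩ = −ħ² ∫ Ψ*·Ψ'' dx.
Gaussian moments: ∫x^(2j)·e^(−2ax²) dx = (2j−1)!!/(4a)^j · √(π/(2a)), odd powers integrate to 0; here √(π/(2a)) = 1.3218. Derivatives: d/dx e^(−ax²) = −2ax·e^(−ax²), d²/dx² e^(−ax²) = (4a²x² − 2a)·e^(−ax²).
⟨p²⟩ = 0.64647.

0.646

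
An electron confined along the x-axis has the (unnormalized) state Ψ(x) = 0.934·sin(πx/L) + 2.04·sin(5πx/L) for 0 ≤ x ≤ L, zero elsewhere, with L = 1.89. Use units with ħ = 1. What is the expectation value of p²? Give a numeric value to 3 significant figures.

57.6

p² Ψ = −ħ² d²Ψ/dx²; ⟨p²⟩ = −ħ² ∫ Ψ*·Ψ'' dx / ∫|Ψ|² dx.
d²/dx² sin(jπx/L) = −(jπ/L)²·sin(jπx/L); on 0 ≤ x ≤ L, ∫sin²(jπx/L) dx = L/2 and ∫sin(jπx/L)·sin(lπx/L) dx = 0 for j ≠ l, so only diagonal terms survive in ∫|Ψ|² and ∫Ψ·Ψ″; ∫Ψ·Ψ′ dx = [Ψ²/2] between the walls = 0.
State is unnormalized: ∫|Ψ|² dx = 4.7571, and ∫Ψ*·(−ħ² Ψ'') dx = 273.93, so ⟨p²⟩ = 273.93 / 4.7571.
⟨p²⟩ = 57.583.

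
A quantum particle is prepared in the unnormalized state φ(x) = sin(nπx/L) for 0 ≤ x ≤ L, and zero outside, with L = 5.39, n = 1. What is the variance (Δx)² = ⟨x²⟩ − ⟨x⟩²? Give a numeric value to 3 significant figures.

Compute ⟨x⟩ and ⟨x²⟩ separately, then (Δx)² = ⟨x²⟩ − ⟨x⟩².
With sin²θ = (1 − cos2θ)/2 on 0 ≤ x ≤ L: ∫sin²(nπx/L) dx = L/2, ∫x·sin²(nπx/L) dx = L²/4, ∫x²·sin²(nπx/L) dx = L³·(1/6 − 1/(4n²π²)); higher powers xᵏ the same way, integrating xᵏ·cos(2nπx/L) by parts.
Normalization: ∫|φ|² dx = 2.6950.
⟨x⟩ = 2.6950 and ⟨x²⟩ = 8.2122.
(Δx)² = 8.2122 − (2.6950)² = 0.94921.

0.949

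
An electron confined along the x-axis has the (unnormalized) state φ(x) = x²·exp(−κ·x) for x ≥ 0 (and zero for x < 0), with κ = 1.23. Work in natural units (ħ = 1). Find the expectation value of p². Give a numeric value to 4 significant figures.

0.5043

p² φ = −ħ² d²φ/dx²; ⟨p²⟩ = −ħ² ∫ φ*·φ'' dx / ∫|φ|² dx.
Differentiate x²·exp(−κ·x) with the product rule; every integrand then reduces to terms xʲ·e^(−2κx) on [0, ∞), with ∫₀^∞ xʲ·e^(−2κx) dx = j!/(2κ)^(j+1).
State is unnormalized: ∫|φ|² dx = 0.26640, and ∫φ*·(−ħ² φ'') dx = 0.13435, so ⟨p²⟩ = 0.13435 / 0.26640.
⟨p²⟩ = 0.50430.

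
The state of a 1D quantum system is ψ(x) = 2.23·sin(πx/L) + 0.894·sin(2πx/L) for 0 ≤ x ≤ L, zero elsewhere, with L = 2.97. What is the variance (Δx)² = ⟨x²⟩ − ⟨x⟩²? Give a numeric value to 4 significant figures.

Compute ⟨x⟩ and ⟨x²⟩ separately, then (Δx)² = ⟨x²⟩ − ⟨x⟩².
On 0 ≤ x ≤ L (j ≠ l): ∫sin²(jπx/L) dx = L/2, ∫sin(jπx/L)·sin(lπx/L) dx = 0; diagonal moments ∫x·sin²(jπx/L) dx = L²/4, ∫x²·sin²(jπx/L) dx = L³·(1/6 − 1/(4j²π²)); cross terms ∫x·sin(jπx/L)·sin(lπx/L) dx = 0 for j + l even and −4jlL²/(π²(j² − l²)²) for j + l odd, ∫x²·sin(jπx/L)·sin(lπx/L) dx = (−1)^(j+l)·4jlL³/(π²(j² − l²)²); higher powers the same way via product-to-sum and parts.
Normalization: ∫|ψ|² dx = 8.5716.
⟨x⟩ = 1.1155 and ⟨x²⟩ = 1.4423.
(Δx)² = 1.4423 − (1.1155)² = 0.19804.

0.1980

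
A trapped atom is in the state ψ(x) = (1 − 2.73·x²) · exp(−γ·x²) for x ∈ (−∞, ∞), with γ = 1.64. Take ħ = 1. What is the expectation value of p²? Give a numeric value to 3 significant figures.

7.27

p² ψ = −ħ² d²ψ/dx²; ⟨p²⟩ = −ħ² ∫ ψ*·ψ'' dx / ∫|ψ|² dx.
Expand each integrand as polynomial × e^(−2γx²) and use ∫x^(2j)·e^(−2γx²) dx = (2j−1)!!/(4γ)^j · √(π/(2γ)), odd powers → 0; here √(π/(2γ)) = 0.97867. Differentiate with the product rule, d/dx e^(−γx²) = −2γx·e^(−γx²).
State is unnormalized: ∫|ψ|² dx = 0.67259, and ∫ψ*·(−ħ² ψ'') dx = 4.8867, so ⟨p²⟩ = 4.8867 / 0.67259.
⟨p²⟩ = 7.2655.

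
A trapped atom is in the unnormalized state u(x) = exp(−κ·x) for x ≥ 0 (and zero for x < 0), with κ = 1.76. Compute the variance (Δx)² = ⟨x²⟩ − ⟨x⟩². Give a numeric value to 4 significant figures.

0.08071

Compute ⟨x⟩ and ⟨x²⟩ separately, then (Δx)² = ⟨x²⟩ − ⟨x⟩².
Every integrand reduces to terms xʲ·e^(−2κx) on [0, ∞); use ∫₀^∞ xʲ·e^(−2κx) dx = j!/(2κ)^(j+1).
Normalization: ∫|u|² dx = 0.28409.
⟨x⟩ = 0.28409 and ⟨x²⟩ = 0.16142.
(Δx)² = 0.16142 − (0.28409)² = 0.080708.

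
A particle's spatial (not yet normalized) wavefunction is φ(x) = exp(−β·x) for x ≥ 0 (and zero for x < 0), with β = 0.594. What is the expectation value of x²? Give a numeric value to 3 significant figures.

⟨x²⟩ = ∫ x²·|φ|² dx / ∫|φ|² dx (integrals over the domain).
Every integrand reduces to terms xʲ·e^(−2βx) on [0, ∞); use ∫₀^∞ xʲ·e^(−2βx) dx = j!/(2β)^(j+1).
State is unnormalized: ∫|φ|² dx = 0.84175, and ∫φ*·x²·φ dx = 1.1928, so ⟨x²⟩ = 1.1928 / 0.84175.
⟨x²⟩ = 1.4171.

1.42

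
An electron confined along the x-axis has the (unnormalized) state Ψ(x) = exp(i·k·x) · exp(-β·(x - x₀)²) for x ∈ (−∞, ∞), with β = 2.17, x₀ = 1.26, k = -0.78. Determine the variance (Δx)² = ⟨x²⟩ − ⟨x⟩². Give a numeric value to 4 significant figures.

Compute ⟨x⟩ and ⟨x²⟩ separately, then (Δx)² = ⟨x²⟩ − ⟨x⟩².
Gaussian moments (u = x − x₀): ∫u^(2j)·e^(−2βu²) du = (2j−1)!!/(4β)^j · √(π/(2β)), odd powers integrate to 0; here √(π/(2β)) = 0.85081.
Normalization: ∫|Ψ|² dx = 0.85081.
⟨x⟩ = 1.2600 and ⟨x²⟩ = 1.7028.
(Δx)² = 1.7028 − (1.2600)² = 0.11521.

0.1152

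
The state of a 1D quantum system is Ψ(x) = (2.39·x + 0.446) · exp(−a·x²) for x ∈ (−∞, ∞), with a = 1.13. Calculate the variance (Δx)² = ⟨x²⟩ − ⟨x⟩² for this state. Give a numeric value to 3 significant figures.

0.500

Compute ⟨x⟩ and ⟨x²⟩ separately, then (Δx)² = ⟨x²⟩ − ⟨x⟩².
Expand each integrand as polynomial × e^(−2ax²) and use ∫x^(2j)·e^(−2ax²) dx = (2j−1)!!/(4a)^j · √(π/(2a)), odd powers → 0; here √(π/(2a)) = 1.1790.
Normalization: ∫|Ψ|² dx = 1.7245.
⟨x⟩ = 0.32246 and ⟨x²⟩ = 0.60354.
(Δx)² = 0.60354 − (0.32246)² = 0.49956.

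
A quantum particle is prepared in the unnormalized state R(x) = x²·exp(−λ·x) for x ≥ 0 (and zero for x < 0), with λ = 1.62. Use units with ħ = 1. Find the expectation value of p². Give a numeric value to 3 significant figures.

0.875

p² R = −ħ² d²R/dx²; ⟨p²⟩ = −ħ² ∫ R*·R'' dx / ∫|R|² dx.
Differentiate x²·exp(−λ·x) with the product rule; every integrand then reduces to terms xʲ·e^(−2λx) on [0, ∞), with ∫₀^∞ xʲ·e^(−2λx) dx = j!/(2λ)^(j+1).
State is unnormalized: ∫|R|² dx = 0.067218, and ∫R*·(−ħ² R'') dx = 0.058802, so ⟨p²⟩ = 0.058802 / 0.067218.
⟨p²⟩ = 0.87480.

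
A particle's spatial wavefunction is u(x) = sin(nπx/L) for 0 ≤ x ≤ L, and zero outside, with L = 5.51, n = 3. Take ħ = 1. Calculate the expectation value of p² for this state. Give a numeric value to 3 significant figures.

p² u = −ħ² d²u/dx²; ⟨p²⟩ = −ħ² ∫ u*·u'' dx / ∫|u|² dx.
d/dx sin(nπx/L) = (nπ/L)·cos(nπx/L) and d²/dx² sin(nπx/L) = −(nπ/L)²·sin(nπx/L); on 0 ≤ x ≤ L, ∫sin²(nπx/L) dx = L/2 and ∫sin(nπx/L)·cos(nπx/L) dx = 0.
State is unnormalized: ∫|u|² dx = 2.7550, and ∫u*·(−ħ² u'') dx = 8.0605, so ⟨p²⟩ = 8.0605 / 2.7550.
⟨p²⟩ = 2.9258.

2.93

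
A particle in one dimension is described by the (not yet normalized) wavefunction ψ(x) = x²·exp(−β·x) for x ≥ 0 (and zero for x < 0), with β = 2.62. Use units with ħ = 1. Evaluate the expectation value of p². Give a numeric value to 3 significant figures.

p² ψ = −ħ² d²ψ/dx²; ⟨p²⟩ = −ħ² ∫ ψ*·ψ'' dx / ∫|ψ|² dx.
Differentiate x²·exp(−β·x) with the product rule; every integrand then reduces to terms xʲ·e^(−2βx) on [0, ∞), with ∫₀^∞ xʲ·e^(−2βx) dx = j!/(2β)^(j+1).
State is unnormalized: ∫|ψ|² dx = 0.0060751, and ∫ψ*·(−ħ² ψ'') dx = 0.013901, so ⟨p²⟩ = 0.013901 / 0.0060751.
⟨p²⟩ = 2.2881.

2.29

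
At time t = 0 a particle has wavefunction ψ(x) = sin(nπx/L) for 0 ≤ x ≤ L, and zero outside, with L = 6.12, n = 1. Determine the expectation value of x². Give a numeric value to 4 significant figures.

⟨x²⟩ = ∫ x²·|ψ|² dx / ∫|ψ|² dx (integrals over the domain).
With sin²θ = (1 − cos2θ)/2 on 0 ≤ x ≤ L: ∫sin²(nπx/L) dx = L/2, ∫x·sin²(nπx/L) dx = L²/4, ∫x²·sin²(nπx/L) dx = L³·(1/6 − 1/(4n²π²)); higher powers xᵏ the same way, integrating xᵏ·cos(2nπx/L) by parts.
State is unnormalized: ∫|ψ|² dx = 3.0600, and ∫ψ*·x²·ψ dx = 32.397, so ⟨x²⟩ = 32.397 / 3.0600.
⟨x²⟩ = 10.587.

10.59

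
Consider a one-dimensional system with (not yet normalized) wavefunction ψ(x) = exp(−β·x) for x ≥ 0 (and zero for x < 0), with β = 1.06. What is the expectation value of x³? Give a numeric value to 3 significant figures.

0.630

⟨x³⟩ = ∫ x³·|ψ|² dx / ∫|ψ|² dx (integrals over the domain).
Every integrand reduces to terms xʲ·e^(−2βx) on [0, ∞); use ∫₀^∞ xʲ·e^(−2βx) dx = j!/(2β)^(j+1).
State is unnormalized: ∫|ψ|² dx = 0.47170, and ∫ψ*·x³·ψ dx = 0.29704, so ⟨x³⟩ = 0.29704 / 0.47170.
⟨x³⟩ = 0.62971.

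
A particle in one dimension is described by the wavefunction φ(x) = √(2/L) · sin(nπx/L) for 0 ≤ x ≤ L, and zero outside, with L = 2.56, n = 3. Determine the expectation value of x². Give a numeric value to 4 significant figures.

2.148

⟨x²⟩ = ∫ x²·|φ|² dx (integrals over the domain).
With sin²θ = (1 − cos2θ)/2 on 0 ≤ x ≤ L: ∫sin²(nπx/L) dx = L/2, ∫x·sin²(nπx/L) dx = L²/4, ∫x²·sin²(nπx/L) dx = L³·(1/6 − 1/(4n²π²)); higher powers xᵏ the same way, integrating xᵏ·cos(2nπx/L) by parts.
⟨x²⟩ = 2.1476.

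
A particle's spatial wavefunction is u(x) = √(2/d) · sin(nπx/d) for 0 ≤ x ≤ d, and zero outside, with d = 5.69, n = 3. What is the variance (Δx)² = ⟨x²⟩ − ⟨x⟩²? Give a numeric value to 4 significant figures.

Compute ⟨x⟩ and ⟨x²⟩ separately, then (Δx)² = ⟨x²⟩ − ⟨x⟩².
With sin²θ = (1 − cos2θ)/2 on 0 ≤ x ≤ d: ∫sin²(nπx/d) dx = d/2, ∫x·sin²(nπx/d) dx = d²/4, ∫x²·sin²(nπx/d) dx = d³·(1/6 − 1/(4n²π²)); higher powers xᵏ the same way, integrating xᵏ·cos(2nπx/d) by parts.
⟨x⟩ = 2.8450 and ⟨x²⟩ = 10.610.
(Δx)² = 10.610 − (2.8450)² = 2.5158.

2.516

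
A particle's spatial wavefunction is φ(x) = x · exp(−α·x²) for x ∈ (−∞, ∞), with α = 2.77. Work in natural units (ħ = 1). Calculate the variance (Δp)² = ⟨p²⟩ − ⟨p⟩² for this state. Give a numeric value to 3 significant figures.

8.31

Compute ⟨p⟩ and ⟨p²⟩ separately; (Δp)² = ⟨p²⟩ − ⟨p⟩².
Expand each integrand as polynomial × e^(−2αx²) and use ∫x^(2j)·e^(−2αx²) dx = (2j−1)!!/(4α)^j · √(π/(2α)), odd powers → 0; here √(π/(2α)) = 0.75304. Differentiate with the product rule, d/dx e^(−αx²) = −2αx·e^(−αx²).
Normalization: ∫|φ|² dx = 0.067964.
⟨p⟩ = 0.0000 and ⟨p²⟩ = 8.3100.
(Δp)² = 8.3100 − (0.0000)² = 8.3100.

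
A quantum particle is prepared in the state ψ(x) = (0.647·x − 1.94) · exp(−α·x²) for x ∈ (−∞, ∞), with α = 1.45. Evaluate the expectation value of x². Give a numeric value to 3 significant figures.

0.179

⟨x²⟩ = ∫ x²·|ψ|² dx / ∫|ψ|² dx (integrals over the domain).
Expand each integrand as polynomial × e^(−2αx²) and use ∫x^(2j)·e^(−2αx²) dx = (2j−1)!!/(4α)^j · √(π/(2α)), odd powers → 0; here √(π/(2α)) = 1.0408.
State is unnormalized: ∫|ψ|² dx = 3.9924, and ∫ψ*·x²·ψ dx = 0.71424, so ⟨x²⟩ = 0.71424 / 3.9924.
⟨x²⟩ = 0.17890.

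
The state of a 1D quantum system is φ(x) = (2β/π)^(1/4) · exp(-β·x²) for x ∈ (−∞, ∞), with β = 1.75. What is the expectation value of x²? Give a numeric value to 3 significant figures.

⟨x²⟩ = ∫ x²·|φ|² dx (integrals over the domain).
Gaussian moments: ∫x^(2j)·e^(−2βx²) dx = (2j−1)!!/(4β)^j · √(π/(2β)), odd powers integrate to 0; here √(π/(2β)) = 0.94742.
⟨x²⟩ = 0.14286.

0.143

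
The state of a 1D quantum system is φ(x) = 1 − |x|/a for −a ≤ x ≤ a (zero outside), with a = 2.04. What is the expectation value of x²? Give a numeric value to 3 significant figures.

⟨x²⟩ = ∫ x²·|φ|² dx / ∫|φ|² dx (integrals over the domain).
φ is even, so ∫ over [−a, a] = 2∫₀ᵃ with φ = 1 − x/a there: ∫₀ᵃ (1 − x/a)² dx = a/3, ∫₀ᵃ x²(1 − x/a)² dx = a³/30, ∫₀ᵃ x⁴(1 − x/a)² dx = a⁵/105.
State is unnormalized: ∫|φ|² dx = 1.3600, and ∫φ*·x²·φ dx = 0.56598, so ⟨x²⟩ = 0.56598 / 1.3600.
⟨x²⟩ = 0.41616.

0.416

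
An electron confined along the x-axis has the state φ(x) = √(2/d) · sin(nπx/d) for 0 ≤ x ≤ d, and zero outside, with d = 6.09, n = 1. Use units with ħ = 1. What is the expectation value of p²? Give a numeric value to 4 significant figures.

0.2661

p² φ = −ħ² d²φ/dx²; ⟨p²⟩ = −ħ² ∫ φ*·φ'' dx.
d/dx sin(nπx/d) = (nπ/d)·cos(nπx/d) and d²/dx² sin(nπx/d) = −(nπ/d)²·sin(nπx/d); on 0 ≤ x ≤ d, ∫sin²(nπx/d) dx = d/2 and ∫sin(nπx/d)·cos(nπx/d) dx = 0.
⟨p²⟩ = 0.26611.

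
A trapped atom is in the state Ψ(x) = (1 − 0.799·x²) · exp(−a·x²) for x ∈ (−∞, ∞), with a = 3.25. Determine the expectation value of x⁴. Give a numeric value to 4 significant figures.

⟨x⁴⟩ = ∫ x⁴·|Ψ|² dx / ∫|Ψ|² dx (integrals over the domain).
Expand each integrand as polynomial × e^(−2ax²) and use ∫x^(2j)·e^(−2ax²) dx = (2j−1)!!/(4a)^j · √(π/(2a)), odd powers → 0; here √(π/(2a)) = 0.69521.
State is unnormalized: ∫|Ψ|² dx = 0.61763, and ∫Ψ*·x⁴·Ψ dx = 0.0063877, so ⟨x⁴⟩ = 0.0063877 / 0.61763.
⟨x⁴⟩ = 0.010342.

0.01034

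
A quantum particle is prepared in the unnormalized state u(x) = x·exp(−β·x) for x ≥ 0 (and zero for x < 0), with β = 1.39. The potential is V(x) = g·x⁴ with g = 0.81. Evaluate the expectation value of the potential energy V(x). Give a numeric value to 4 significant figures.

4.882

⟨V⟩ = ∫ V(x)·|u|² dx / ∫|u|² dx.
Every integrand reduces to terms xʲ·e^(−2βx) on [0, ∞); use ∫₀^∞ xʲ·e^(−2βx) dx = j!/(2β)^(j+1).
State is unnormalized: ∫|u|² dx = 0.093088, and ∫u*·V(x)·u dx = 0.45447, so ⟨V⟩ = 0.45447 / 0.093088.
⟨V⟩ = 4.8821.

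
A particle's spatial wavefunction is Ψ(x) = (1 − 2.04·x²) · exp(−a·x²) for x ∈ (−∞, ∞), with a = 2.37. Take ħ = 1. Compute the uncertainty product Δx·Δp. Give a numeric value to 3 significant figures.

Δx = √(⟨x²⟩−⟨x⟩²), Δp = √(⟨p²⟩−⟨p⟩²).
Expand each integrand as polynomial × e^(−2ax²) and use ∫x^(2j)·e^(−2ax²) dx = (2j−1)!!/(4a)^j · √(π/(2a)), odd powers → 0; here √(π/(2a)) = 0.81412. Differentiate with the product rule, d/dx e^(−ax²) = −2ax·e^(−ax²).
Normalization: ∫|Ψ|² dx = 0.57683.
⟨x⟩ = 0.0000, ⟨x²⟩ = 0.060066 ⇒ Δx = 0.24508.
⟨p⟩ = 0.0000, ⟨p²⟩ = 5.8687 ⇒ Δp = 2.4225.
Δx·Δp = 0.59373.

0.594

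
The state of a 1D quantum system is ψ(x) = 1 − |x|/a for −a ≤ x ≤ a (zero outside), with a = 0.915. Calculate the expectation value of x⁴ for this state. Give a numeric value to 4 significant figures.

0.02003

⟨x⁴⟩ = ∫ x⁴·|ψ|² dx / ∫|ψ|² dx (integrals over the domain).
ψ is even, so ∫ over [−a, a] = 2∫₀ᵃ with ψ = 1 − x/a there: ∫₀ᵃ (1 − x/a)² dx = a/3, ∫₀ᵃ x²(1 − x/a)² dx = a³/30, ∫₀ᵃ x⁴(1 − x/a)² dx = a⁵/105.
State is unnormalized: ∫|ψ|² dx = 0.61000, and ∫ψ*·x⁴·ψ dx = 0.012216, so ⟨x⁴⟩ = 0.012216 / 0.61000.
⟨x⁴⟩ = 0.020027.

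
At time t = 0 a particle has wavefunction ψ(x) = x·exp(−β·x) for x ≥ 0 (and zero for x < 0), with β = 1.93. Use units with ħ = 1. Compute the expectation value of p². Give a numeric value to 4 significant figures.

p² ψ = −ħ² d²ψ/dx²; ⟨p²⟩ = −ħ² ∫ ψ*·ψ'' dx / ∫|ψ|² dx.
Differentiate x·exp(−β·x) with the product rule; every integrand then reduces to terms xʲ·e^(−2βx) on [0, ∞), with ∫₀^∞ xʲ·e^(−2βx) dx = j!/(2β)^(j+1).
State is unnormalized: ∫|ψ|² dx = 0.034775, and ∫ψ*·(−ħ² ψ'') dx = 0.12953, so ⟨p²⟩ = 0.12953 / 0.034775.
⟨p²⟩ = 3.7249.

3.725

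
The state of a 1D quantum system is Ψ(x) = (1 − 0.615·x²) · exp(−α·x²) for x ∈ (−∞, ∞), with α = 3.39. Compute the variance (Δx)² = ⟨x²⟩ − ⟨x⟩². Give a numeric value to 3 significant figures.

0.0611

Compute ⟨x⟩ and ⟨x²⟩ separately, then (Δx)² = ⟨x²⟩ − ⟨x⟩².
Expand each integrand as polynomial × e^(−2αx²) and use ∫x^(2j)·e^(−2αx²) dx = (2j−1)!!/(4α)^j · √(π/(2α)), odd powers → 0; here √(π/(2α)) = 0.68071.
Normalization: ∫|Ψ|² dx = 0.62316.
⟨x⟩ = 0.0000 and ⟨x²⟩ = 0.061121.
(Δx)² = 0.061121 − (0.0000)² = 0.061121.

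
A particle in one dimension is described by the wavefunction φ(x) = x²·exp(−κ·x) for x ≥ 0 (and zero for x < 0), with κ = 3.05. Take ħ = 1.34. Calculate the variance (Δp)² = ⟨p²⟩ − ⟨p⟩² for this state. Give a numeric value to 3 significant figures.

5.57

Compute ⟨p⟩ and ⟨p²⟩ separately; (Δp)² = ⟨p²⟩ − ⟨p⟩².
Differentiate x²·exp(−κ·x) with the product rule; every integrand then reduces to terms xʲ·e^(−2κx) on [0, ∞), with ∫₀^∞ xʲ·e^(−2κx) dx = j!/(2κ)^(j+1).
Normalization: ∫|φ|² dx = 0.0028416.
⟨p⟩ = 0.0000 and ⟨p²⟩ = 5.5679.
(Δp)² = 5.5679 − (0.0000)² = 5.5679.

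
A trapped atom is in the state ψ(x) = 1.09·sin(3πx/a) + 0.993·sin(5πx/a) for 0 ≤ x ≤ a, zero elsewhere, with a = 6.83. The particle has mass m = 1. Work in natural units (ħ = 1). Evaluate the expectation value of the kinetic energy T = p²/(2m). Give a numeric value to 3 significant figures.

1.72

T = −(ħ²/2m) d²/dx², so ⟨T⟩ = −(ħ²/2m) ∫ ψ*·ψ'' dx / ∫|ψ|² dx; with m = 1.
d²/dx² sin(jπx/a) = −(jπ/a)²·sin(jπx/a); on 0 ≤ x ≤ a, ∫sin²(jπx/a) dx = a/2 and ∫sin(jπx/a)·sin(lπx/a) dx = 0 for j ≠ l, so only diagonal terms survive in ∫|ψ|² and ∫ψ·ψ″; ∫ψ·ψ′ dx = [ψ²/2] between the walls = 0.
State is unnormalized: ∫|ψ|² dx = 7.4247, and ∫ψ*·(−ħ²/2m · ψ'') dx = 12.768, so ⟨T⟩ = 12.768 / 7.4247.
⟨T⟩ = 1.7197.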